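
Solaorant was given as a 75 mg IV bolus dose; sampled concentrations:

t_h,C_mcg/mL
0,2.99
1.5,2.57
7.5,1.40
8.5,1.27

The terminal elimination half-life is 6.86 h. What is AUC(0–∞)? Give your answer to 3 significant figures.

Trapezoidal AUC_0→8.5:
  [0→1.5]: (2.99+2.57)/2 × 1.5 = 4.17
  [1.5→7.5]: (2.57+1.40)/2 × 6 = 11.91
  [7.5→8.5]: (1.40+1.27)/2 × 1 = 1.335
  Sum = 17.415 mcg/mL·h
k_e = ln2 / t½ = 0.693147 / 6.86 = 0.1010 h^-1
Extrapolated tail: C_last / k_e = 1.27 / 0.101 = 12.574
AUC_0→∞ = 17.415 + 12.574 = 29.989 mcg/mL·h

AUC = 30.0 mcg/mL·h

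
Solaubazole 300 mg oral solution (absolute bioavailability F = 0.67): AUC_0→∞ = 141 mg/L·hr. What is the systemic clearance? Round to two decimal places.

CL = 1.43 L/hr

CL = F × Dose / AUC_0→∞
   = 0.67 × 300 / 141 = 1.42553 L/hr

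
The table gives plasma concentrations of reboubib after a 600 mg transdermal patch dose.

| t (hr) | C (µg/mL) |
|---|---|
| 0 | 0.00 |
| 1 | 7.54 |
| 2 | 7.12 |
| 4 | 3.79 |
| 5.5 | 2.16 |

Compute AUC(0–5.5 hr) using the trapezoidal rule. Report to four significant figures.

Trapezoidal AUC_0→5.5:
  [0→1]: (0.00+7.54)/2 × 1 = 3.77
  [1→2]: (7.54+7.12)/2 × 1 = 7.33
  [2→4]: (7.12+3.79)/2 × 2 = 10.91
  [4→5.5]: (3.79+2.16)/2 × 1.5 = 4.4625
  Sum = 26.4725 µg/mL·hr

AUC = 26.47 µg/mL·hr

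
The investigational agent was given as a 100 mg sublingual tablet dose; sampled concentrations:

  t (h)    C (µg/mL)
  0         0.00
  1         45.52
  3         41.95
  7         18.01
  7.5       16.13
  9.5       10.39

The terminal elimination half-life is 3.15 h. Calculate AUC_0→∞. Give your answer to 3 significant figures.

AUC = 312 µg/mL·h

Trapezoidal AUC_0→9.5:
  [0→1]: (0.00+45.52)/2 × 1 = 22.76
  [1→3]: (45.52+41.95)/2 × 2 = 87.47
  [3→7]: (41.95+18.01)/2 × 4 = 119.92
  [7→7.5]: (18.01+16.13)/2 × 0.5 = 8.535
  [7.5→9.5]: (16.13+10.39)/2 × 2 = 26.52
  Sum = 265.205 µg/mL·h
k_e = ln2 / t½ = 0.693147 / 3.15 = 0.2200 h^-1
Extrapolated tail: C_last / k_e = 10.39 / 0.22 = 47.227
AUC_0→∞ = 265.205 + 47.227 = 312.432 µg/mL·h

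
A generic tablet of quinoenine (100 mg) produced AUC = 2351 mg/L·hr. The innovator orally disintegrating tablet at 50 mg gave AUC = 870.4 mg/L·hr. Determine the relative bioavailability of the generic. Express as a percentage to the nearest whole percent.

F_rel = 135%

F_rel = (AUC_test/D_test) / (AUC_ref/D_ref)
      = (2351/100) / (870.4/50)
      = 23.51 / 17.408 = 1.3505 = 135.05%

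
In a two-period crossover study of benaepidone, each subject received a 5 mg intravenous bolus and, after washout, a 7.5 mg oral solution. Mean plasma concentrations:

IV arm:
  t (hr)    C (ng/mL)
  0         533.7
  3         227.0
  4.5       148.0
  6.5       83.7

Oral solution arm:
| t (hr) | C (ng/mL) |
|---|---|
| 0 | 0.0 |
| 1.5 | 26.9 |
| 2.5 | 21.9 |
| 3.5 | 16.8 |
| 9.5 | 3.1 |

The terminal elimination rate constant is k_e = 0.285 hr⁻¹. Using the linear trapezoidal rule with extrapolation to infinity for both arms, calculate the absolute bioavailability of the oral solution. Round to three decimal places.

F = 0.046

Trapezoidal AUC_0→6.5 (IV):
  [0→3]: (533.7+227.0)/2 × 3 = 1141.05
  [3→4.5]: (227.0+148.0)/2 × 1.5 = 281.25
  [4.5→6.5]: (148.0+83.7)/2 × 2 = 231.7
  Sum = 1654.0 ng/mL·hr
IV tail: 83.7/0.285 = 293.684; AUC_iv,0→∞ = 1654.0 + 293.684 = 1947.684 ng/mL·hr
Trapezoidal AUC_0→9.5 (oral solution):
  [0→1.5]: (0.0+26.9)/2 × 1.5 = 20.175
  [1.5→2.5]: (26.9+21.9)/2 × 1 = 24.4
  [2.5→3.5]: (21.9+16.8)/2 × 1 = 19.35
  [3.5→9.5]: (16.8+3.1)/2 × 6 = 59.7
  Sum = 123.625 ng/mL·hr
oral solution tail: 3.1/0.285 = 10.877; AUC_ev,0→∞ = 123.625 + 10.877 = 134.502 ng/mL·hr
F = (AUC_ev/D_ev)/(AUC_iv/D_iv) = (134.502/7.5)/(1947.684/5) = 17.9336/389.5368 = 0.0460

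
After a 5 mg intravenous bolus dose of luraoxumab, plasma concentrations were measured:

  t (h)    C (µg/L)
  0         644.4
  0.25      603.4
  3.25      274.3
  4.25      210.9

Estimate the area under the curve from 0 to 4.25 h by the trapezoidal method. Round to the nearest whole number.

Trapezoidal AUC_0→4.25:
  [0→0.25]: (644.4+603.4)/2 × 0.25 = 155.975
  [0.25→3.25]: (603.4+274.3)/2 × 3 = 1316.55
  [3.25→4.25]: (274.3+210.9)/2 × 1 = 242.6
  Sum = 1715.125 µg/L·h

AUC = 1715 µg/L·h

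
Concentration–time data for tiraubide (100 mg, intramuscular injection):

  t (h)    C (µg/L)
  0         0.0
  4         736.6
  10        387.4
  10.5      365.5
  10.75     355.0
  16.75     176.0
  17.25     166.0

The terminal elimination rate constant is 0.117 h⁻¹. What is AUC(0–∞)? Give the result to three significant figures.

AUC = 8220 µg/L·h

Trapezoidal AUC_0→17.25:
  [0→4]: (0.0+736.6)/2 × 4 = 1473.2
  [4→10]: (736.6+387.4)/2 × 6 = 3372.0
  [10→10.5]: (387.4+365.5)/2 × 0.5 = 188.225
  [10.5→10.75]: (365.5+355.0)/2 × 0.25 = 90.0625
  [10.75→16.75]: (355.0+176.0)/2 × 6 = 1593.0
  [16.75→17.25]: (176.0+166.0)/2 × 0.5 = 85.5
  Sum = 6801.9875 µg/L·h
Extrapolated tail: C_last / k_e = 166.0 / 0.117 = 1418.803
AUC_0→∞ = 6801.9875 + 1418.803 = 8220.7905 µg/L·h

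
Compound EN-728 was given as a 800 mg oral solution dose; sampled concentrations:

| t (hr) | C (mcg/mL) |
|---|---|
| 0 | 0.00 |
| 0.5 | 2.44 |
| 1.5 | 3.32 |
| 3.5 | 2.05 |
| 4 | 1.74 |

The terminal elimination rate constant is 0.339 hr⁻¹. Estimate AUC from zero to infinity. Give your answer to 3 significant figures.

AUC = 14.9 mcg/mL·hr

Trapezoidal AUC_0→4:
  [0→0.5]: (0.00+2.44)/2 × 0.5 = 0.61
  [0.5→1.5]: (2.44+3.32)/2 × 1 = 2.88
  [1.5→3.5]: (3.32+2.05)/2 × 2 = 5.37
  [3.5→4]: (2.05+1.74)/2 × 0.5 = 0.9475
  Sum = 9.8075 mcg/mL·hr
Extrapolated tail: C_last / k_e = 1.74 / 0.339 = 5.133
AUC_0→∞ = 9.8075 + 5.133 = 14.9405 mcg/mL·hr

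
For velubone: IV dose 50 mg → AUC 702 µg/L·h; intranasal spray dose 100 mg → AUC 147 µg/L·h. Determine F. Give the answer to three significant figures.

F = 0.105

F = (AUC_ev / D_ev) / (AUC_iv / D_iv)
  = (147/100) / (702/50)
  = 1.47 / 14.04 = 0.1047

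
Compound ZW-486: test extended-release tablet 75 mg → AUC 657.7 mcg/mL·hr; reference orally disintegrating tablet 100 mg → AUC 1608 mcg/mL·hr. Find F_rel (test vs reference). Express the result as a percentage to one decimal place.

F_rel = (AUC_test/D_test) / (AUC_ref/D_ref)
      = (657.7/75) / (1608/100)
      = 8.76933 / 16.08 = 0.5454 = 54.54%

F_rel = 54.5%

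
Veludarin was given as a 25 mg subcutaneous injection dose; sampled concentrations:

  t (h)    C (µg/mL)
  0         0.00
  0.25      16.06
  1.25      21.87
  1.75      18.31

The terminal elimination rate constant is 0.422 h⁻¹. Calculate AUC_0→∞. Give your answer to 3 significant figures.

Trapezoidal AUC_0→1.75:
  [0→0.25]: (0.00+16.06)/2 × 0.25 = 2.0075
  [0.25→1.25]: (16.06+21.87)/2 × 1 = 18.965
  [1.25→1.75]: (21.87+18.31)/2 × 0.5 = 10.045
  Sum = 31.0175 µg/mL·h
Extrapolated tail: C_last / k_e = 18.31 / 0.422 = 43.389
AUC_0→∞ = 31.0175 + 43.389 = 74.4065 µg/mL·h

AUC = 74.4 µg/mL·h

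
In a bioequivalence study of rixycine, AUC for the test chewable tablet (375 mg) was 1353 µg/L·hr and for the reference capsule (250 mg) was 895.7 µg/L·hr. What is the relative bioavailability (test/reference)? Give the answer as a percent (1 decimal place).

F_rel = 100.7%

F_rel = (AUC_test/D_test) / (AUC_ref/D_ref)
      = (1353/375) / (895.7/250)
      = 3.608 / 3.5828 = 1.0070 = 100.70%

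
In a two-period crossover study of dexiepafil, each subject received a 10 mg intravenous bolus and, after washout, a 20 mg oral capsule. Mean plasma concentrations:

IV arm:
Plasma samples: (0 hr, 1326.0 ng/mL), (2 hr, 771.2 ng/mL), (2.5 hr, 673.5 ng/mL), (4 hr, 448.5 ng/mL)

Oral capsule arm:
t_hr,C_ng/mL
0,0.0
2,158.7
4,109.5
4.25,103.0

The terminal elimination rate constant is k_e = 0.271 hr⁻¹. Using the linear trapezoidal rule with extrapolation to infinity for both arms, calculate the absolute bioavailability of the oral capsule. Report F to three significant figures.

Trapezoidal AUC_0→4 (IV):
  [0→2]: (1326.0+771.2)/2 × 2 = 2097.2
  [2→2.5]: (771.2+673.5)/2 × 0.5 = 361.175
  [2.5→4]: (673.5+448.5)/2 × 1.5 = 841.5
  Sum = 3299.875 ng/mL·hr
IV tail: 448.5/0.271 = 1654.982; AUC_iv,0→∞ = 3299.875 + 1654.982 = 4954.857 ng/mL·hr
Trapezoidal AUC_0→4.25 (oral capsule):
  [0→2]: (0.0+158.7)/2 × 2 = 158.7
  [2→4]: (158.7+109.5)/2 × 2 = 268.2
  [4→4.25]: (109.5+103.0)/2 × 0.25 = 26.5625
  Sum = 453.4625 ng/mL·hr
oral capsule tail: 103.0/0.271 = 380.074; AUC_ev,0→∞ = 453.4625 + 380.074 = 833.5365 ng/mL·hr
F = (AUC_ev/D_ev)/(AUC_iv/D_iv) = (833.5365/20)/(4954.857/10) = 41.676825/495.4857 = 0.0841

F = 0.0841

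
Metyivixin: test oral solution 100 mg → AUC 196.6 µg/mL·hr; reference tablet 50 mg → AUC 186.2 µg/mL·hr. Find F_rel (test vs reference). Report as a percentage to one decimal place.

F_rel = (AUC_test/D_test) / (AUC_ref/D_ref)
      = (196.6/100) / (186.2/50)
      = 1.966 / 3.724 = 0.5279 = 52.79%

F_rel = 52.8%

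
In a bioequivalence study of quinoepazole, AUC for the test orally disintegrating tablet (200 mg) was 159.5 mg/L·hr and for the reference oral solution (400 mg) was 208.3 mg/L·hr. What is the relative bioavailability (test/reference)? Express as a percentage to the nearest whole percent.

F_rel = (AUC_test/D_test) / (AUC_ref/D_ref)
      = (159.5/200) / (208.3/400)
      = 0.7975 / 0.52075 = 1.5314 = 153.14%

F_rel = 153%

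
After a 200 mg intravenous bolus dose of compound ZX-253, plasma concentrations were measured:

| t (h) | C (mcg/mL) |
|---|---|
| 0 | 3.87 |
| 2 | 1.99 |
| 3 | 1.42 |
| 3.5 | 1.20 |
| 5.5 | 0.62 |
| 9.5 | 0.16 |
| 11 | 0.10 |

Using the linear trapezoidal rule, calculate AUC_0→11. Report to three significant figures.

Trapezoidal AUC_0→11:
  [0→2]: (3.87+1.99)/2 × 2 = 5.86
  [2→3]: (1.99+1.42)/2 × 1 = 1.705
  [3→3.5]: (1.42+1.20)/2 × 0.5 = 0.655
  [3.5→5.5]: (1.20+0.62)/2 × 2 = 1.82
  [5.5→9.5]: (0.62+0.16)/2 × 4 = 1.56
  [9.5→11]: (0.16+0.10)/2 × 1.5 = 0.195
  Sum = 11.795 mcg/mL·h

AUC = 11.8 mcg/mL·h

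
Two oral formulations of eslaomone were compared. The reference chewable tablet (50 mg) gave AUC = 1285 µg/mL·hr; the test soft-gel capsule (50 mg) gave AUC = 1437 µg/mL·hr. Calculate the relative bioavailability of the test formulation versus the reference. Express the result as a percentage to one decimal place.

F_rel = (AUC_test/D_test) / (AUC_ref/D_ref)
      = (1437/50) / (1285/50)
      = 28.74 / 25.7 = 1.1183 = 111.83%

F_rel = 111.8%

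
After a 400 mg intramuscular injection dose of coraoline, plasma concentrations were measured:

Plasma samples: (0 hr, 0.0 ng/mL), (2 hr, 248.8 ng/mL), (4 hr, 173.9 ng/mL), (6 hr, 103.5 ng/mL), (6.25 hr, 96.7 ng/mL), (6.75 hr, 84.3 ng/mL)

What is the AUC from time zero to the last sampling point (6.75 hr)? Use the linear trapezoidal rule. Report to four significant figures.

Trapezoidal AUC_0→6.75:
  [0→2]: (0.0+248.8)/2 × 2 = 248.8
  [2→4]: (248.8+173.9)/2 × 2 = 422.7
  [4→6]: (173.9+103.5)/2 × 2 = 277.4
  [6→6.25]: (103.5+96.7)/2 × 0.25 = 25.025
  [6.25→6.75]: (96.7+84.3)/2 × 0.5 = 45.25
  Sum = 1019.175 ng/mL·hr

AUC = 1019 ng/mL·hr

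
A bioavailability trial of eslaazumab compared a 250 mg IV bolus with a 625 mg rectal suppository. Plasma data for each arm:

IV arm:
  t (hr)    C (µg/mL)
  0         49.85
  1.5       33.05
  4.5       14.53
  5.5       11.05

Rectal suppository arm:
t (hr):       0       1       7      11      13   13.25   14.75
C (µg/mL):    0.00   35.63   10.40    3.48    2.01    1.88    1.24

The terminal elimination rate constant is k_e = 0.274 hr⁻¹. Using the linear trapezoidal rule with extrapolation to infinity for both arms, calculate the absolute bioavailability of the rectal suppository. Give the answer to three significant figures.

F = 0.421

Trapezoidal AUC_0→5.5 (IV):
  [0→1.5]: (49.85+33.05)/2 × 1.5 = 62.175
  [1.5→4.5]: (33.05+14.53)/2 × 3 = 71.37
  [4.5→5.5]: (14.53+11.05)/2 × 1 = 12.79
  Sum = 146.335 µg/mL·hr
IV tail: 11.05/0.274 = 40.328; AUC_iv,0→∞ = 146.335 + 40.328 = 186.663 µg/mL·hr
Trapezoidal AUC_0→14.75 (rectal suppository):
  [0→1]: (0.00+35.63)/2 × 1 = 17.815
  [1→7]: (35.63+10.40)/2 × 6 = 138.09
  [7→11]: (10.40+3.48)/2 × 4 = 27.76
  [11→13]: (3.48+2.01)/2 × 2 = 5.49
  [13→13.25]: (2.01+1.88)/2 × 0.25 = 0.48625
  [13.25→14.75]: (1.88+1.24)/2 × 1.5 = 2.34
  Sum = 191.98125 µg/mL·hr
rectal suppository tail: 1.24/0.274 = 4.526; AUC_ev,0→∞ = 191.98125 + 4.526 = 196.50725 µg/mL·hr
F = (AUC_ev/D_ev)/(AUC_iv/D_iv) = (196.50725/625)/(186.663/250) = 0.3144116/0.746652 = 0.4211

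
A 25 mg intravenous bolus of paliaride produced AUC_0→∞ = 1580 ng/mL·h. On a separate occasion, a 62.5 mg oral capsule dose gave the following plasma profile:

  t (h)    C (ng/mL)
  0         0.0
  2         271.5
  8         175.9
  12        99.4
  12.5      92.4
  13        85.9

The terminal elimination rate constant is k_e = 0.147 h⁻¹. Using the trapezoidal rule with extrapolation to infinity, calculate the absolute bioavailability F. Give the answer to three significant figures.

Trapezoidal AUC_0→13 (oral capsule):
  [0→2]: (0.0+271.5)/2 × 2 = 271.5
  [2→8]: (271.5+175.9)/2 × 6 = 1342.2
  [8→12]: (175.9+99.4)/2 × 4 = 550.6
  [12→12.5]: (99.4+92.4)/2 × 0.5 = 47.95
  [12.5→13]: (92.4+85.9)/2 × 0.5 = 44.575
  Sum = 2256.825 ng/mL·h
Tail: C_last/k_e = 85.9/0.147 = 584.354
AUC_0→∞ (oral capsule) = 2256.825 + 584.354 = 2841.179 ng/mL·h
F = (AUC_ev/D_ev)/(AUC_iv/D_iv) = (2841.179/62.5)/(1580/25) = 45.458864/63.2 = 0.7193

F = 0.719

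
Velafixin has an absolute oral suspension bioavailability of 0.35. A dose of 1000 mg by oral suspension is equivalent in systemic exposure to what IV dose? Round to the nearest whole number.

D_iv = 350 mg

Systemic exposure from an extravascular dose = F × D_ev, so the equivalent IV dose is F × D_ev.
D_iv = F × D_ev = 0.35 × 1000 = 350 mg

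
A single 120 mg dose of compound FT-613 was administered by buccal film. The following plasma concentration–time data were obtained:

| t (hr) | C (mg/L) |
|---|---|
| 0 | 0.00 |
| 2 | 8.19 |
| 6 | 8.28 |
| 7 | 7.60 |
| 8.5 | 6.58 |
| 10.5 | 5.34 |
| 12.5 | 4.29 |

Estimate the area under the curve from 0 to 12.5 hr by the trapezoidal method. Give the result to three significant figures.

Trapezoidal AUC_0→12.5:
  [0→2]: (0.00+8.19)/2 × 2 = 8.19
  [2→6]: (8.19+8.28)/2 × 4 = 32.94
  [6→7]: (8.28+7.60)/2 × 1 = 7.94
  [7→8.5]: (7.60+6.58)/2 × 1.5 = 10.635
  [8.5→10.5]: (6.58+5.34)/2 × 2 = 11.92
  [10.5→12.5]: (5.34+4.29)/2 × 2 = 9.63
  Sum = 81.255 mg/L·hr

AUC = 81.3 mg/L·hr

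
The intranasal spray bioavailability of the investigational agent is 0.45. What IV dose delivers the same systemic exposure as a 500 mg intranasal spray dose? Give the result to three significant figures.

Systemic exposure from an extravascular dose = F × D_ev, so the equivalent IV dose is F × D_ev.
D_iv = F × D_ev = 0.45 × 500 = 225 mg

D_iv = 225 mg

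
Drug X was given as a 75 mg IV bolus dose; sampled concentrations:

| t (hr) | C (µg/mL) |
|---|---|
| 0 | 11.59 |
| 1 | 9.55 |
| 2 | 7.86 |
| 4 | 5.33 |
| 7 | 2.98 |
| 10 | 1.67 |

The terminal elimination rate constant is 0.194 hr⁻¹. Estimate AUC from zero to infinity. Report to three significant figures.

AUC = 60.5 µg/mL·hr

Trapezoidal AUC_0→10:
  [0→1]: (11.59+9.55)/2 × 1 = 10.57
  [1→2]: (9.55+7.86)/2 × 1 = 8.705
  [2→4]: (7.86+5.33)/2 × 2 = 13.19
  [4→7]: (5.33+2.98)/2 × 3 = 12.465
  [7→10]: (2.98+1.67)/2 × 3 = 6.975
  Sum = 51.905 µg/mL·hr
Extrapolated tail: C_last / k_e = 1.67 / 0.194 = 8.608
AUC_0→∞ = 51.905 + 8.608 = 60.513 µg/mL·hr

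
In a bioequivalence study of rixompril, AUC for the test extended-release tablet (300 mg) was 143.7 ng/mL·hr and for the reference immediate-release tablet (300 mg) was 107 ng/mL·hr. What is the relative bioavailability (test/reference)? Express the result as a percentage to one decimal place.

F_rel = 134.3%

F_rel = (AUC_test/D_test) / (AUC_ref/D_ref)
      = (143.7/300) / (107/300)
      = 0.479 / 0.356667 = 1.3430 = 134.30%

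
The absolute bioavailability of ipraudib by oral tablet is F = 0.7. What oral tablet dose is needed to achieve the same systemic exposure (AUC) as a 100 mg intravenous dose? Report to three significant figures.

For equal systemic exposure: F × D_ev = D_iv
D_ev = D_iv / F = 100 / 0.7 = 142.857 mg

D_oral = 143 mg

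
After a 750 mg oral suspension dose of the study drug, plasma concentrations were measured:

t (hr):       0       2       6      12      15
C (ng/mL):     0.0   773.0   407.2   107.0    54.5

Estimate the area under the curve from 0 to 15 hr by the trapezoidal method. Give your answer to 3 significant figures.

Trapezoidal AUC_0→15:
  [0→2]: (0.0+773.0)/2 × 2 = 773.0
  [2→6]: (773.0+407.2)/2 × 4 = 2360.4
  [6→12]: (407.2+107.0)/2 × 6 = 1542.6
  [12→15]: (107.0+54.5)/2 × 3 = 242.25
  Sum = 4918.25 ng/mL·hr

AUC = 4920 ng/mL·hr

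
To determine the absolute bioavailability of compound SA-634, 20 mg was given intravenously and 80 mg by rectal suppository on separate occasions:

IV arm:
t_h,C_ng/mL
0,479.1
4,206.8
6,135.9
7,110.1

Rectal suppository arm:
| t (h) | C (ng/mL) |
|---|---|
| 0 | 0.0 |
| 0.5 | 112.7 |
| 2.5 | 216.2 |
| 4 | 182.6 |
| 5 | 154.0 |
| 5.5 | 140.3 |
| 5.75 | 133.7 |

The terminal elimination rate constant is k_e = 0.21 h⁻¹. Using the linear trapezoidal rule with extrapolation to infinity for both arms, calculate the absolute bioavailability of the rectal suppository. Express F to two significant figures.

F = 0.17

Trapezoidal AUC_0→7 (IV):
  [0→4]: (479.1+206.8)/2 × 4 = 1371.8
  [4→6]: (206.8+135.9)/2 × 2 = 342.7
  [6→7]: (135.9+110.1)/2 × 1 = 123.0
  Sum = 1837.5 ng/mL·h
IV tail: 110.1/0.21 = 524.286; AUC_iv,0→∞ = 1837.5 + 524.286 = 2361.786 ng/mL·h
Trapezoidal AUC_0→5.75 (rectal suppository):
  [0→0.5]: (0.0+112.7)/2 × 0.5 = 28.175
  [0.5→2.5]: (112.7+216.2)/2 × 2 = 328.9
  [2.5→4]: (216.2+182.6)/2 × 1.5 = 299.1
  [4→5]: (182.6+154.0)/2 × 1 = 168.3
  [5→5.5]: (154.0+140.3)/2 × 0.5 = 73.575
  [5.5→5.75]: (140.3+133.7)/2 × 0.25 = 34.25
  Sum = 932.3 ng/mL·h
rectal suppository tail: 133.7/0.21 = 636.667; AUC_ev,0→∞ = 932.3 + 636.667 = 1568.967 ng/mL·h
F = (AUC_ev/D_ev)/(AUC_iv/D_iv) = (1568.967/80)/(2361.786/20) = 19.6121/118.0893 = 0.1661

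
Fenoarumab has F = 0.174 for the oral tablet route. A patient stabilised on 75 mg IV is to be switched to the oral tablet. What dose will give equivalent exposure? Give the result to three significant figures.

D_oral = 431 mg

For equal systemic exposure: F × D_ev = D_iv
D_ev = D_iv / F = 75 / 0.174 = 431.034 mg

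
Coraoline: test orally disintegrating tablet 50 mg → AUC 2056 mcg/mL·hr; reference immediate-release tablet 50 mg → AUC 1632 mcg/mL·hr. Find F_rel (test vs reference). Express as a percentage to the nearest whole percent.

F_rel = (AUC_test/D_test) / (AUC_ref/D_ref)
      = (2056/50) / (1632/50)
      = 41.12 / 32.64 = 1.2598 = 125.98%

F_rel = 126%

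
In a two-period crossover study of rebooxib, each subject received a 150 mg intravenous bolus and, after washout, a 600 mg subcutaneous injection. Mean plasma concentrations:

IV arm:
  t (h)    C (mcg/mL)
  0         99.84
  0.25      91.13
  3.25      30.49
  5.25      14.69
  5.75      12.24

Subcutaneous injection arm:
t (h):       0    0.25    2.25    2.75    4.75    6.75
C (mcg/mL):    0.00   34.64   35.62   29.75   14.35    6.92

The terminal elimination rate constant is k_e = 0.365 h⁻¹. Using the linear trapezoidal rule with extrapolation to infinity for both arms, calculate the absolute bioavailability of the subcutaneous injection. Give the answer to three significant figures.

Trapezoidal AUC_0→5.75 (IV):
  [0→0.25]: (99.84+91.13)/2 × 0.25 = 23.87125
  [0.25→3.25]: (91.13+30.49)/2 × 3 = 182.43
  [3.25→5.25]: (30.49+14.69)/2 × 2 = 45.18
  [5.25→5.75]: (14.69+12.24)/2 × 0.5 = 6.7325
  Sum = 258.21375 mcg/mL·h
IV tail: 12.24/0.365 = 33.534; AUC_iv,0→∞ = 258.21375 + 33.534 = 291.74775 mcg/mL·h
Trapezoidal AUC_0→6.75 (subcutaneous injection):
  [0→0.25]: (0.00+34.64)/2 × 0.25 = 4.33
  [0.25→2.25]: (34.64+35.62)/2 × 2 = 70.26
  [2.25→2.75]: (35.62+29.75)/2 × 0.5 = 16.3425
  [2.75→4.75]: (29.75+14.35)/2 × 2 = 44.1
  [4.75→6.75]: (14.35+6.92)/2 × 2 = 21.27
  Sum = 156.3025 mcg/mL·h
subcutaneous injection tail: 6.92/0.365 = 18.959; AUC_ev,0→∞ = 156.3025 + 18.959 = 175.2615 mcg/mL·h
F = (AUC_ev/D_ev)/(AUC_iv/D_iv) = (175.2615/600)/(291.74775/150) = 0.2921025/1.944985 = 0.1502

F = 0.150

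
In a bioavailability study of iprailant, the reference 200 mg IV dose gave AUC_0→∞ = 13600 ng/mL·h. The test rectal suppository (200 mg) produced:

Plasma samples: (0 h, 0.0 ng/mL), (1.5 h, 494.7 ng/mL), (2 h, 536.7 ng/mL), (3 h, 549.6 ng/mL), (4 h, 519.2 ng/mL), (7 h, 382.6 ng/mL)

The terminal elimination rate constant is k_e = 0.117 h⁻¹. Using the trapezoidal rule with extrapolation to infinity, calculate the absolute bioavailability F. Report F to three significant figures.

F = 0.465

Trapezoidal AUC_0→7 (rectal suppository):
  [0→1.5]: (0.0+494.7)/2 × 1.5 = 371.025
  [1.5→2]: (494.7+536.7)/2 × 0.5 = 257.85
  [2→3]: (536.7+549.6)/2 × 1 = 543.15
  [3→4]: (549.6+519.2)/2 × 1 = 534.4
  [4→7]: (519.2+382.6)/2 × 3 = 1352.7
  Sum = 3059.125 ng/mL·h
Tail: C_last/k_e = 382.6/0.117 = 3270.085
AUC_0→∞ (rectal suppository) = 3059.125 + 3270.085 = 6329.21 ng/mL·h
F = (AUC_ev/D_ev)/(AUC_iv/D_iv) = (6329.21/200)/(13600/200) = 31.64605/68 = 0.4654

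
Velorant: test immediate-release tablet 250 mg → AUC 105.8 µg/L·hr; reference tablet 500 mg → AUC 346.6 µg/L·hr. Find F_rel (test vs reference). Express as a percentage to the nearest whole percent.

F_rel = (AUC_test/D_test) / (AUC_ref/D_ref)
      = (105.8/250) / (346.6/500)
      = 0.4232 / 0.6932 = 0.6105 = 61.05%

F_rel = 61%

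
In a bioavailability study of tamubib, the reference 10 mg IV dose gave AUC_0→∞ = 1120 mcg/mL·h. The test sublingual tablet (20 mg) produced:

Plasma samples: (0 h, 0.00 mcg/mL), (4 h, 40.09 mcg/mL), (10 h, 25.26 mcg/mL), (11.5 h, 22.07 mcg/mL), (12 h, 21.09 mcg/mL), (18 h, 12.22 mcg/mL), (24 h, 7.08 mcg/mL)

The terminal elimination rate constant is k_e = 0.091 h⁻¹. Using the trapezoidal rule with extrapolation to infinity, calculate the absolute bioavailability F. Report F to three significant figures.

Trapezoidal AUC_0→24 (sublingual tablet):
  [0→4]: (0.00+40.09)/2 × 4 = 80.18
  [4→10]: (40.09+25.26)/2 × 6 = 196.05
  [10→11.5]: (25.26+22.07)/2 × 1.5 = 35.4975
  [11.5→12]: (22.07+21.09)/2 × 0.5 = 10.79
  [12→18]: (21.09+12.22)/2 × 6 = 99.93
  [18→24]: (12.22+7.08)/2 × 6 = 57.9
  Sum = 480.3475 mcg/mL·h
Tail: C_last/k_e = 7.08/0.091 = 77.802
AUC_0→∞ (sublingual tablet) = 480.3475 + 77.802 = 558.1495 mcg/mL·h
F = (AUC_ev/D_ev)/(AUC_iv/D_iv) = (558.1495/20)/(1120/10) = 27.907475/112 = 0.2492

F = 0.249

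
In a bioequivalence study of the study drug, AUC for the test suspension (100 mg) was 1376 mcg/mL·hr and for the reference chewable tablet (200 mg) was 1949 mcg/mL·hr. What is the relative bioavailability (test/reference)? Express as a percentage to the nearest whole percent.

F_rel = (AUC_test/D_test) / (AUC_ref/D_ref)
      = (1376/100) / (1949/200)
      = 13.76 / 9.745 = 1.4120 = 141.20%

F_rel = 141%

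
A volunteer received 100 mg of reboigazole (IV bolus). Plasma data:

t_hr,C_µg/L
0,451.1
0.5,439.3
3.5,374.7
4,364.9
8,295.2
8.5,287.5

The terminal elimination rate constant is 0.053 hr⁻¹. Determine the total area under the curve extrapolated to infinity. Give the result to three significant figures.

Trapezoidal AUC_0→8.5:
  [0→0.5]: (451.1+439.3)/2 × 0.5 = 222.6
  [0.5→3.5]: (439.3+374.7)/2 × 3 = 1221.0
  [3.5→4]: (374.7+364.9)/2 × 0.5 = 184.9
  [4→8]: (364.9+295.2)/2 × 4 = 1320.2
  [8→8.5]: (295.2+287.5)/2 × 0.5 = 145.675
  Sum = 3094.375 µg/L·hr
Extrapolated tail: C_last / k_e = 287.5 / 0.053 = 5424.528
AUC_0→∞ = 3094.375 + 5424.528 = 8518.903 µg/L·hr

AUC = 8520 µg/L·hr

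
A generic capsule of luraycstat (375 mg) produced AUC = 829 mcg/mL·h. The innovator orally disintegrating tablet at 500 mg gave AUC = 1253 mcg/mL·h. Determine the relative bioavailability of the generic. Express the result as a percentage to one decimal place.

F_rel = (AUC_test/D_test) / (AUC_ref/D_ref)
      = (829/375) / (1253/500)
      = 2.21067 / 2.506 = 0.8822 = 88.22%

F_rel = 88.2%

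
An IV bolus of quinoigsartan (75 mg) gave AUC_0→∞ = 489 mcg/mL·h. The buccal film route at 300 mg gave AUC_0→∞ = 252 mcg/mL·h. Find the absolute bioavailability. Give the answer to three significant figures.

F = (AUC_ev / D_ev) / (AUC_iv / D_iv)
  = (252/300) / (489/75)
  = 0.84 / 6.52 = 0.1288

F = 0.129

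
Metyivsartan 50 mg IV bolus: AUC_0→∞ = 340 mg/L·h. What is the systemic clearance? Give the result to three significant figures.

CL = 0.147 L/h

CL = Dose_iv / AUC_0→∞
   = 50 / 340 = 0.147059 L/h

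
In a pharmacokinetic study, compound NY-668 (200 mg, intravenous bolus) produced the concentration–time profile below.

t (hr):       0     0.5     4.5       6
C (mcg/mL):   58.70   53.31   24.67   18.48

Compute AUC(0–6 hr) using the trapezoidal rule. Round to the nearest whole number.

Trapezoidal AUC_0→6:
  [0→0.5]: (58.70+53.31)/2 × 0.5 = 28.0025
  [0.5→4.5]: (53.31+24.67)/2 × 4 = 155.96
  [4.5→6]: (24.67+18.48)/2 × 1.5 = 32.3625
  Sum = 216.325 mcg/mL·hr

AUC = 216 mcg/mL·hr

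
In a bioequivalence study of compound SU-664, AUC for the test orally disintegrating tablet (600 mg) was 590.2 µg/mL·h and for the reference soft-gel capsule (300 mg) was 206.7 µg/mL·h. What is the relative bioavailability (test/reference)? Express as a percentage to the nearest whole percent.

F_rel = 143%

F_rel = (AUC_test/D_test) / (AUC_ref/D_ref)
      = (590.2/600) / (206.7/300)
      = 0.983667 / 0.689 = 1.4277 = 142.77%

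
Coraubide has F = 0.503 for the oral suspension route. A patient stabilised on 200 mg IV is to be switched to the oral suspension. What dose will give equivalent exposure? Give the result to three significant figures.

For equal systemic exposure: F × D_ev = D_iv
D_ev = D_iv / F = 200 / 0.503 = 397.614 mg

D_oral = 398 mg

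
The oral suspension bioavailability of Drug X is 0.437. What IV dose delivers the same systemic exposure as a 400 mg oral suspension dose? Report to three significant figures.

Systemic exposure from an extravascular dose = F × D_ev, so the equivalent IV dose is F × D_ev.
D_iv = F × D_ev = 0.437 × 400 = 174.8 mg

D_iv = 175 mg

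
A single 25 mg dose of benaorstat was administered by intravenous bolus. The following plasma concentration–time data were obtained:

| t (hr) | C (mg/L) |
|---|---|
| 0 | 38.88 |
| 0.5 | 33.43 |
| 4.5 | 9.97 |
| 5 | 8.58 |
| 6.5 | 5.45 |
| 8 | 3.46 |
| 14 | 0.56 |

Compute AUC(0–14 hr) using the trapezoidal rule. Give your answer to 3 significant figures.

AUC = 139 mg/L·hr

Trapezoidal AUC_0→14:
  [0→0.5]: (38.88+33.43)/2 × 0.5 = 18.0775
  [0.5→4.5]: (33.43+9.97)/2 × 4 = 86.8
  [4.5→5]: (9.97+8.58)/2 × 0.5 = 4.6375
  [5→6.5]: (8.58+5.45)/2 × 1.5 = 10.5225
  [6.5→8]: (5.45+3.46)/2 × 1.5 = 6.6825
  [8→14]: (3.46+0.56)/2 × 6 = 12.06
  Sum = 138.78 mg/L·hr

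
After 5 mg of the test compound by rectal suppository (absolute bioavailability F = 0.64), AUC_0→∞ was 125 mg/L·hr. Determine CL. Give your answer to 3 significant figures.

CL = F × Dose / AUC_0→∞
   = 0.64 × 5 / 125 = 0.0256 L/hr

CL = 0.0256 L/hr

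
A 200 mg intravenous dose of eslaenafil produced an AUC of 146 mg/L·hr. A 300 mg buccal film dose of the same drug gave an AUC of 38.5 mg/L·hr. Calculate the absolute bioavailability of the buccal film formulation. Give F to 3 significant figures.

F = 0.176

F = (AUC_ev / D_ev) / (AUC_iv / D_iv)
  = (38.5/300) / (146/200)
  = 0.128333 / 0.73 = 0.1758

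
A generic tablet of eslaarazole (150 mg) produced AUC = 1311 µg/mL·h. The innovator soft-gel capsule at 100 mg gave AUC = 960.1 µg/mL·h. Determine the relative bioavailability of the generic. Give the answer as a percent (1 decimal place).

F_rel = 91.0%

F_rel = (AUC_test/D_test) / (AUC_ref/D_ref)
      = (1311/150) / (960.1/100)
      = 8.74 / 9.601 = 0.9103 = 91.03%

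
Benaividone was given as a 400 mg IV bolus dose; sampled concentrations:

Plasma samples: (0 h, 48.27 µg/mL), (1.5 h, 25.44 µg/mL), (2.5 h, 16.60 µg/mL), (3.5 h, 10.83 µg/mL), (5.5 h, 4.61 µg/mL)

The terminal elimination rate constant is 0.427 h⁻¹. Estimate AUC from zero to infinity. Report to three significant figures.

Trapezoidal AUC_0→5.5:
  [0→1.5]: (48.27+25.44)/2 × 1.5 = 55.2825
  [1.5→2.5]: (25.44+16.60)/2 × 1 = 21.02
  [2.5→3.5]: (16.60+10.83)/2 × 1 = 13.715
  [3.5→5.5]: (10.83+4.61)/2 × 2 = 15.44
  Sum = 105.4575 µg/mL·h
Extrapolated tail: C_last / k_e = 4.61 / 0.427 = 10.796
AUC_0→∞ = 105.4575 + 10.796 = 116.2535 µg/mL·h

AUC = 116 µg/mL·h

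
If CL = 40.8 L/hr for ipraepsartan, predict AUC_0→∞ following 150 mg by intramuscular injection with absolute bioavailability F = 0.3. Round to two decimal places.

AUC = 1.10 mg/L·hr

AUC_0→∞ = F × Dose / CL
        = 0.3 × 150 / 40.8 = 1.10294 mg/L·hr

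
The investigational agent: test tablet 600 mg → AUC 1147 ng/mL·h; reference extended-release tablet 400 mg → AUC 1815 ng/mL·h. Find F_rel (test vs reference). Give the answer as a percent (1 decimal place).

F_rel = (AUC_test/D_test) / (AUC_ref/D_ref)
      = (1147/600) / (1815/400)
      = 1.91167 / 4.5375 = 0.4213 = 42.13%

F_rel = 42.1%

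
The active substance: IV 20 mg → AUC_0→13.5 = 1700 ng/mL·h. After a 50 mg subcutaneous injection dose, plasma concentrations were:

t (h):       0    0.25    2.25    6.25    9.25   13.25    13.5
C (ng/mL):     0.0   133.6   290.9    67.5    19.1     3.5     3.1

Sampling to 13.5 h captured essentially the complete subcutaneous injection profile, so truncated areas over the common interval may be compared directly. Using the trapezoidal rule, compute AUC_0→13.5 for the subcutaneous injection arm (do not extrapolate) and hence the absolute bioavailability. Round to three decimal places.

F = 0.314

Trapezoidal AUC_0→13.5 (subcutaneous injection):
  [0→0.25]: (0.0+133.6)/2 × 0.25 = 16.7
  [0.25→2.25]: (133.6+290.9)/2 × 2 = 424.5
  [2.25→6.25]: (290.9+67.5)/2 × 4 = 716.8
  [6.25→9.25]: (67.5+19.1)/2 × 3 = 129.9
  [9.25→13.25]: (19.1+3.5)/2 × 4 = 45.2
  [13.25→13.5]: (3.5+3.1)/2 × 0.25 = 0.825
  Sum = 1333.925 ng/mL·h
F = (AUC_ev/D_ev)/(AUC_iv/D_iv) = (1333.925/50)/(1700/20) = 26.6785/85 = 0.3139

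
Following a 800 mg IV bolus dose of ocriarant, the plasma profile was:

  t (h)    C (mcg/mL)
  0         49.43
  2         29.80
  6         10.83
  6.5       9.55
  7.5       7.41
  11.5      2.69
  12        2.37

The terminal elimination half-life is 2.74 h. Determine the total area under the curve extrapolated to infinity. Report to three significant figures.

AUC = 205 mcg/mL·h

Trapezoidal AUC_0→12:
  [0→2]: (49.43+29.80)/2 × 2 = 79.23
  [2→6]: (29.80+10.83)/2 × 4 = 81.26
  [6→6.5]: (10.83+9.55)/2 × 0.5 = 5.095
  [6.5→7.5]: (9.55+7.41)/2 × 1 = 8.48
  [7.5→11.5]: (7.41+2.69)/2 × 4 = 20.2
  [11.5→12]: (2.69+2.37)/2 × 0.5 = 1.265
  Sum = 195.53 mcg/mL·h
k_e = ln2 / t½ = 0.693147 / 2.74 = 0.2530 h^-1
Extrapolated tail: C_last / k_e = 2.37 / 0.253 = 9.368
AUC_0→∞ = 195.53 + 9.368 = 204.898 mcg/mL·h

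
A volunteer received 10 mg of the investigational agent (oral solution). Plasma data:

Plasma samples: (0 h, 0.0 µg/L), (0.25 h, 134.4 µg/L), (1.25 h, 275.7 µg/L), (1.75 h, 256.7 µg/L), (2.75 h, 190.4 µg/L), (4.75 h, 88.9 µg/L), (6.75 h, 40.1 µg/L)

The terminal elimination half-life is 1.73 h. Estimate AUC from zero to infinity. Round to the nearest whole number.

Trapezoidal AUC_0→6.75:
  [0→0.25]: (0.0+134.4)/2 × 0.25 = 16.8
  [0.25→1.25]: (134.4+275.7)/2 × 1 = 205.05
  [1.25→1.75]: (275.7+256.7)/2 × 0.5 = 133.1
  [1.75→2.75]: (256.7+190.4)/2 × 1 = 223.55
  [2.75→4.75]: (190.4+88.9)/2 × 2 = 279.3
  [4.75→6.75]: (88.9+40.1)/2 × 2 = 129.0
  Sum = 986.8 µg/L·h
k_e = ln2 / t½ = 0.693147 / 1.73 = 0.4007 h^-1
Extrapolated tail: C_last / k_e = 40.1 / 0.4007 = 100.075
AUC_0→∞ = 986.8 + 100.075 = 1086.875 µg/L·h

AUC = 1087 µg/L·h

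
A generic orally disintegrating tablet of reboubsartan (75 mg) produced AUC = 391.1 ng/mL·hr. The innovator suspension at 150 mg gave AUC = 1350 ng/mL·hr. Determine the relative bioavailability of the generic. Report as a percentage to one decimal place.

F_rel = (AUC_test/D_test) / (AUC_ref/D_ref)
      = (391.1/75) / (1350/150)
      = 5.21467 / 9 = 0.5794 = 57.94%

F_rel = 57.9%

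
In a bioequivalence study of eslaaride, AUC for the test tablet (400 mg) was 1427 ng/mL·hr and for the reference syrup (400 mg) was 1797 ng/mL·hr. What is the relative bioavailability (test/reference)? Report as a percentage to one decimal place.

F_rel = (AUC_test/D_test) / (AUC_ref/D_ref)
      = (1427/400) / (1797/400)
      = 3.5675 / 4.4925 = 0.7941 = 79.41%

F_rel = 79.4%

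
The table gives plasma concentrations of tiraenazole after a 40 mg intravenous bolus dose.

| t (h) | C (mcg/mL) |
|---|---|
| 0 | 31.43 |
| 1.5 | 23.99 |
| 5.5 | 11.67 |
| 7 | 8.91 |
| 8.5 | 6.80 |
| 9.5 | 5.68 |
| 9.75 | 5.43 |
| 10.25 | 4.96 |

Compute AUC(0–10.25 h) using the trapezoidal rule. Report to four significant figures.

AUC = 150.3 mcg/mL·h

Trapezoidal AUC_0→10.25:
  [0→1.5]: (31.43+23.99)/2 × 1.5 = 41.565
  [1.5→5.5]: (23.99+11.67)/2 × 4 = 71.32
  [5.5→7]: (11.67+8.91)/2 × 1.5 = 15.435
  [7→8.5]: (8.91+6.80)/2 × 1.5 = 11.7825
  [8.5→9.5]: (6.80+5.68)/2 × 1 = 6.24
  [9.5→9.75]: (5.68+5.43)/2 × 0.25 = 1.38875
  [9.75→10.25]: (5.43+4.96)/2 × 0.5 = 2.5975
  Sum = 150.32875 mcg/mL·h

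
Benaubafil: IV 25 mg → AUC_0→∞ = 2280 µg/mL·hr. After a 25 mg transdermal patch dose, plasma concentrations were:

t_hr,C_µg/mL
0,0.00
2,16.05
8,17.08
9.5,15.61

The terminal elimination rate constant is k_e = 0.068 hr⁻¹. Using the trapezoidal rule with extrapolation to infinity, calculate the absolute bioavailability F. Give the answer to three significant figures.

Trapezoidal AUC_0→9.5 (transdermal patch):
  [0→2]: (0.00+16.05)/2 × 2 = 16.05
  [2→8]: (16.05+17.08)/2 × 6 = 99.39
  [8→9.5]: (17.08+15.61)/2 × 1.5 = 24.5175
  Sum = 139.9575 µg/mL·hr
Tail: C_last/k_e = 15.61/0.068 = 229.559
AUC_0→∞ (transdermal patch) = 139.9575 + 229.559 = 369.5165 µg/mL·hr
F = (AUC_ev/D_ev)/(AUC_iv/D_iv) = (369.5165/25)/(2280/25) = 14.78066/91.2 = 0.1621

F = 0.162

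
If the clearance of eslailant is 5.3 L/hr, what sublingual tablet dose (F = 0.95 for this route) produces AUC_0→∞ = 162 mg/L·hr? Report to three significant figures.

Dose = CL × AUC_0→∞ / F
     = 5.3 × 162 / 0.95 = 903.789 mg

Dose = 904 mg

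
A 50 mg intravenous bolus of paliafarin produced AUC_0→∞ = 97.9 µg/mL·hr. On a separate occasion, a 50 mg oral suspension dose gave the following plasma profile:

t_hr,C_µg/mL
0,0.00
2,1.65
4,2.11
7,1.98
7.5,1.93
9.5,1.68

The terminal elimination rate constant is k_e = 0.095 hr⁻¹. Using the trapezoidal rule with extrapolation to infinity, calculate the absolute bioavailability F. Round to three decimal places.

F = 0.345

Trapezoidal AUC_0→9.5 (oral suspension):
  [0→2]: (0.00+1.65)/2 × 2 = 1.65
  [2→4]: (1.65+2.11)/2 × 2 = 3.76
  [4→7]: (2.11+1.98)/2 × 3 = 6.135
  [7→7.5]: (1.98+1.93)/2 × 0.5 = 0.9775
  [7.5→9.5]: (1.93+1.68)/2 × 2 = 3.61
  Sum = 16.1325 µg/mL·hr
Tail: C_last/k_e = 1.68/0.095 = 17.684
AUC_0→∞ (oral suspension) = 16.1325 + 17.684 = 33.8165 µg/mL·hr
F = (AUC_ev/D_ev)/(AUC_iv/D_iv) = (33.8165/50)/(97.9/50) = 0.67633/1.958 = 0.3454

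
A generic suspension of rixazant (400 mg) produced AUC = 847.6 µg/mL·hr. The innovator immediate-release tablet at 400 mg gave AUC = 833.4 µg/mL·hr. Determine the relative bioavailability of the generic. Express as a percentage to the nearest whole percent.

F_rel = (AUC_test/D_test) / (AUC_ref/D_ref)
      = (847.6/400) / (833.4/400)
      = 2.119 / 2.0835 = 1.0170 = 101.70%

F_rel = 102%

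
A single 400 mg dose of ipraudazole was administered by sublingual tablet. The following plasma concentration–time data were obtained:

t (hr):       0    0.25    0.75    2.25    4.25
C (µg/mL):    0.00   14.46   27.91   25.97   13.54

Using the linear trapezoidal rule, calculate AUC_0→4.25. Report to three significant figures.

AUC = 92.3 µg/mL·hr

Trapezoidal AUC_0→4.25:
  [0→0.25]: (0.00+14.46)/2 × 0.25 = 1.8075
  [0.25→0.75]: (14.46+27.91)/2 × 0.5 = 10.5925
  [0.75→2.25]: (27.91+25.97)/2 × 1.5 = 40.41
  [2.25→4.25]: (25.97+13.54)/2 × 2 = 39.51
  Sum = 92.32 µg/mL·hr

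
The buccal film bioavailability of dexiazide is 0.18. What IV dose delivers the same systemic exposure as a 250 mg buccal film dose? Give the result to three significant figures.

Systemic exposure from an extravascular dose = F × D_ev, so the equivalent IV dose is F × D_ev.
D_iv = F × D_ev = 0.18 × 250 = 45 mg

D_iv = 45.0 mg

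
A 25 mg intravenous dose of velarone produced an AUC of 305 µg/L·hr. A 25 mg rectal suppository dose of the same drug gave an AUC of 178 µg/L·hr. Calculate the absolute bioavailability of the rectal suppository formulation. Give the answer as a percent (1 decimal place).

F = 58.4%

F = (AUC_ev / D_ev) / (AUC_iv / D_iv)
  = (178/25) / (305/25)
  = 7.12 / 12.2 = 0.5836
  = 58.36%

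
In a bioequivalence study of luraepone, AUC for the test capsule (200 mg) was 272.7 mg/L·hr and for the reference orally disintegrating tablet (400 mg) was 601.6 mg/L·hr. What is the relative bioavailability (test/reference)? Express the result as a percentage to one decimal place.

F_rel = 90.7%

F_rel = (AUC_test/D_test) / (AUC_ref/D_ref)
      = (272.7/200) / (601.6/400)
      = 1.3635 / 1.504 = 0.9066 = 90.66%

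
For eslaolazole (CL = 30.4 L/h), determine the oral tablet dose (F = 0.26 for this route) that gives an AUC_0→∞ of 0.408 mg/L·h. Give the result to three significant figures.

Dose = CL × AUC_0→∞ / F
     = 30.4 × 0.408 / 0.26 = 47.7046 mg

Dose = 47.7 mg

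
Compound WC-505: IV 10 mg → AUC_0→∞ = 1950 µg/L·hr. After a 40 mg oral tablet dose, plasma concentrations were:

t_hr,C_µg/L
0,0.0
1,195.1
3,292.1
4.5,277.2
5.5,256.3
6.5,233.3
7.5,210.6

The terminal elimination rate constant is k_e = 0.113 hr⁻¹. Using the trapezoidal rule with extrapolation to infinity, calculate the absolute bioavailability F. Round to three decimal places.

Trapezoidal AUC_0→7.5 (oral tablet):
  [0→1]: (0.0+195.1)/2 × 1 = 97.55
  [1→3]: (195.1+292.1)/2 × 2 = 487.2
  [3→4.5]: (292.1+277.2)/2 × 1.5 = 426.975
  [4.5→5.5]: (277.2+256.3)/2 × 1 = 266.75
  [5.5→6.5]: (256.3+233.3)/2 × 1 = 244.8
  [6.5→7.5]: (233.3+210.6)/2 × 1 = 221.95
  Sum = 1745.225 µg/L·hr
Tail: C_last/k_e = 210.6/0.113 = 1863.717
AUC_0→∞ (oral tablet) = 1745.225 + 1863.717 = 3608.942 µg/L·hr
F = (AUC_ev/D_ev)/(AUC_iv/D_iv) = (3608.942/40)/(1950/10) = 90.22355/195 = 0.4627

F = 0.463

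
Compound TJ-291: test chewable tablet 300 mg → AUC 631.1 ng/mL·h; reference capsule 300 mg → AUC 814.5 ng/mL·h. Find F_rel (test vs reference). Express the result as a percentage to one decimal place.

F_rel = 77.5%

F_rel = (AUC_test/D_test) / (AUC_ref/D_ref)
      = (631.1/300) / (814.5/300)
      = 2.10367 / 2.715 = 0.7748 = 77.48%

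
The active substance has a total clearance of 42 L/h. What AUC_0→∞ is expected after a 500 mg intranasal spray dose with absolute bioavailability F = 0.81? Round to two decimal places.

AUC = 9.64 mg/L·h

AUC_0→∞ = F × Dose / CL
        = 0.81 × 500 / 42 = 9.64286 mg/L·h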